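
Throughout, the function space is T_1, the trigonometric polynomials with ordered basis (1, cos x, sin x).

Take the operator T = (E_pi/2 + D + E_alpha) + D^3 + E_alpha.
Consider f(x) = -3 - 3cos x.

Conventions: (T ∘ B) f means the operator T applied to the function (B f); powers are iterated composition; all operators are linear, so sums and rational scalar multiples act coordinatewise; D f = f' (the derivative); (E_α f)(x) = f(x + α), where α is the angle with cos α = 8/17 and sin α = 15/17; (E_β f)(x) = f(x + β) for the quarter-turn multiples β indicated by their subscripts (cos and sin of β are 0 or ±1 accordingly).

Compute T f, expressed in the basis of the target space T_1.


the result is g(x) = -9 - (48/17)cos x + (141/17)sin x

E_pi/2 f = -3 + 3sin x
D f = 3sin x
E_alpha f = -3 - (24/17)cos x + (45/17)sin x
(E_pi/2 + D + E_alpha) f = -6 - (24/17)cos x + (147/17)sin x
D f = 3sin x
D D f = 3cos x
D D D f = -3sin x
E_alpha f = -3 - (24/17)cos x + (45/17)sin x
((E_pi/2 + D + E_alpha) + D^3 + E_alpha) f = -9 - (48/17)cos x + (141/17)sin x


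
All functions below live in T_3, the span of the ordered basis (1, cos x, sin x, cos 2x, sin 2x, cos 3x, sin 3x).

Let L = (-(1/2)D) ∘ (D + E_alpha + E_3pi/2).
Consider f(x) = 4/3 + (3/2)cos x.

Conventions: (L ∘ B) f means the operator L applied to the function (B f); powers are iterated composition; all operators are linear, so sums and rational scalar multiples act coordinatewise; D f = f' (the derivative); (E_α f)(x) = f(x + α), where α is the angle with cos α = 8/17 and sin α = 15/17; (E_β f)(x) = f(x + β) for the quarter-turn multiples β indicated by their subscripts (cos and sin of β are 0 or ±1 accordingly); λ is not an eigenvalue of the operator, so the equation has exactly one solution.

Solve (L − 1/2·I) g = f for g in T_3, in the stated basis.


the result is g(x) = -8/3 - (3/2)cos x - 6sin x

write g with unknown coordinates in the stated basis and equate coefficients in (L − 1/2·I) g = f
solving from the highest basis element down gives g = -8/3 - (3/2)cos x - 6sin x
check: L g = (3/4)cos x - 3sin x
so L g − 1/2·g = 4/3 + (3/2)cos x = f ✓


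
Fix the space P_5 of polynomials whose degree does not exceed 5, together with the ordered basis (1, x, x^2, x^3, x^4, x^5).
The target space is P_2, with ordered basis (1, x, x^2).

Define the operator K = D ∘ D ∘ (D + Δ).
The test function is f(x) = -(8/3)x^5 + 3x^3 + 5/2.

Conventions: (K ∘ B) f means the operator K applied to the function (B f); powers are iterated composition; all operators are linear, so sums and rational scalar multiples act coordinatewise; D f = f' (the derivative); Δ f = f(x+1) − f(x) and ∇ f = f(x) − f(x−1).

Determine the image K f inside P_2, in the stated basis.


the image equals g(x) = -320x^2 - 160x - 52/3

D f = -(40/3)x^4 + 9x^2
Δ f = -(40/3)x^4 - (80/3)x^3 - (53/3)x^2 - (13/3)x + 1/3
(D + Δ) f = -(80/3)x^4 - (80/3)x^3 - (26/3)x^2 - (13/3)x + 1/3
D (D + Δ) f = -(320/3)x^3 - 80x^2 - (52/3)x - 13/3
D D (D + Δ) f = -320x^2 - 160x - 52/3


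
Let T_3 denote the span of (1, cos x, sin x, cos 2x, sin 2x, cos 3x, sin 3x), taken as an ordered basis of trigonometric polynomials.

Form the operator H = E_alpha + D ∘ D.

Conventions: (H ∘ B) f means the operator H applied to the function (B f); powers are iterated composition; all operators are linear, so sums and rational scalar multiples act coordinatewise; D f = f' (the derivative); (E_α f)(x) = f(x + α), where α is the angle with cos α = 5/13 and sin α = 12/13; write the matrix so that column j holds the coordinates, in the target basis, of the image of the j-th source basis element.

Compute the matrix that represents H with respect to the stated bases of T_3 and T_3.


the matrix is [[1, 0, 0, 0, 0, 0, 0]; [0, -8/13, 12/13, 0, 0, 0, 0]; [0, -12/13, -8/13, 0, 0, 0, 0]; [0, 0, 0, -795/169, 120/169, 0, 0]; [0, 0, 0, -120/169, -795/169, 0, 0]; [0, 0, 0, 0, 0, -21808/2197, -828/2197]; [0, 0, 0, 0, 0, 828/2197, -21808/2197]] (rows listed top to bottom)

image of 1: 1
image of cos x: -(8/13)cos x - (12/13)sin x
image of sin x: (12/13)cos x - (8/13)sin x
image of cos 2x: -(795/169)cos 2x - (120/169)sin 2x
image of sin 2x: (120/169)cos 2x - (795/169)sin 2x
image of cos 3x: -(21808/2197)cos 3x + (828/2197)sin 3x
image of sin 3x: -(828/2197)cos 3x - (21808/2197)sin 3x
each image's coordinates form column j of the matrix


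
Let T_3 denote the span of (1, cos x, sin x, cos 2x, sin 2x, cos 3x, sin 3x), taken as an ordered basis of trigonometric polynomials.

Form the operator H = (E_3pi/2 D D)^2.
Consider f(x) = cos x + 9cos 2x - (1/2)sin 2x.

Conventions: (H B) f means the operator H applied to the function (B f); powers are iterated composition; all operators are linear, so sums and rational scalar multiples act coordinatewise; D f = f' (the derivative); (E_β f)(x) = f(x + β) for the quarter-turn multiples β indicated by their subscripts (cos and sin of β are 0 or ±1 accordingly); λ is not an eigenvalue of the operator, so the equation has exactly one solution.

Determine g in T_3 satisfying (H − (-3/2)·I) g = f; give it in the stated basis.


g(x) = 2cos x + (18/35)cos 2x - (1/35)sin 2x

write g with unknown coordinates in the stated basis and equate coefficients in (H − (-3/2)·I) g = f
solving from the highest basis element down gives g = 2cos x + (18/35)cos 2x - (1/35)sin 2x
check: H g = -2cos x + (288/35)cos 2x - (16/35)sin 2x
so H g − (-3/2)·g = cos x + 9cos 2x - (1/2)sin 2x = f ✓


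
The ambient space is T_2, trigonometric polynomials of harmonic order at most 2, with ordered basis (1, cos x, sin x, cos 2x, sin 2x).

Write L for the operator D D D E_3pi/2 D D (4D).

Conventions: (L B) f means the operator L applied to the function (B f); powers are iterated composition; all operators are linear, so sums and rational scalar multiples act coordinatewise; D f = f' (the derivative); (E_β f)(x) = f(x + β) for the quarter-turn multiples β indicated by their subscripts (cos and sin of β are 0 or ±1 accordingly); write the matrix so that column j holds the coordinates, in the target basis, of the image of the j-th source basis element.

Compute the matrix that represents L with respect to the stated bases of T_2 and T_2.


image of 1: 0
image of cos x: -4sin x
image of sin x: 4cos x
image of cos 2x: 256cos 2x
image of sin 2x: 256sin 2x
each image's coordinates form column j of the matrix

the matrix is [[0, 0, 0, 0, 0]; [0, 0, 4, 0, 0]; [0, -4, 0, 0, 0]; [0, 0, 0, 256, 0]; [0, 0, 0, 0, 256]] (rows listed top to bottom)


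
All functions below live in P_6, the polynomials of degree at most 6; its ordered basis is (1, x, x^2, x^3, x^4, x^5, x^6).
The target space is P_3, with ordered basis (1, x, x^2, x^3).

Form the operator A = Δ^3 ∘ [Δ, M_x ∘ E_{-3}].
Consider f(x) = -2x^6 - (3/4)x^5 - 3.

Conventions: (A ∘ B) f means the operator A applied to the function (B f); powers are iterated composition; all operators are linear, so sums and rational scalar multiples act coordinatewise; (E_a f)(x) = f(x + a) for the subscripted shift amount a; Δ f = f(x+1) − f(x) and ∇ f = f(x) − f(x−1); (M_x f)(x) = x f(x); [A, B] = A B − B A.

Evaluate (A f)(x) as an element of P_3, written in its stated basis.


g(x) = -240x^3 + 315x^2 - 315x + 195/2

E_{-3} f = -2x^6 + (141/4)x^5 - (1035/4)x^4 + (2025/2)x^3 - (4455/2)x^2 + (10449/4)x - 5115/4
M_x E_{-3} f = -2x^7 + (141/4)x^6 - (1035/4)x^5 + (2025/2)x^4 - (4455/2)x^3 + (10449/4)x^2 - (5115/4)x
Δ (M_x ∘ E_{-3}) f = -14x^6 + (339/2)x^5 - 835x^4 + (4195/2)x^3 - (10833/4)x^2 + (5983/4)x - 107
Δ f = -12x^5 - (135/4)x^4 - (95/2)x^3 - (75/2)x^2 - (63/4)x - 11/4
E_{-3} Δ f = -12x^5 + (585/4)x^4 - (1445/2)x^3 + (3615/2)x^2 - (9153/4)x + 4687/4
M_x E_{-3} Δ f = -12x^6 + (585/4)x^5 - (1445/2)x^4 + (3615/2)x^3 - (9153/4)x^2 + (4687/4)x
[Δ, M_x ∘ E_{-3}] f = -2x^6 + (93/4)x^5 - (225/2)x^4 + 290x^3 - 420x^2 + 324x - 107
Δ [Δ, M_x ∘ E_{-3}] f = -12x^5 + (345/4)x^4 - (515/2)x^3 + (795/2)x^2 - (1263/4)x + 411/4
Δ Δ [Δ, M_x ∘ E_{-3}] f = -60x^4 + 225x^3 - 375x^2 + (615/2)x - 203/2
Δ Δ Δ [Δ, M_x ∘ E_{-3}] f = -240x^3 + 315x^2 - 315x + 195/2


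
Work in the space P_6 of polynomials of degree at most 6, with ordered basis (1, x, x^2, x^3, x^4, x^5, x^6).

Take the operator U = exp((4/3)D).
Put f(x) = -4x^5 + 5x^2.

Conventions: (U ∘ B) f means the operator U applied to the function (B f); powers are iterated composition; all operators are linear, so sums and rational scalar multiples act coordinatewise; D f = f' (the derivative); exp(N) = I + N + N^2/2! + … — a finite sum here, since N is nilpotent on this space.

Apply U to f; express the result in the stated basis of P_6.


order-1 term: -(80/3)x^4 + (40/3)x
order-2 term: -(640/9)x^3 + 80/9
order-3 term: -(2560/27)x^2
order-4 term: -(5120/81)x
order-5 term: -4096/243
the series for exp((4/3)D) f terminates at order 5
exp((4/3)D) f = -4x^5 - (80/3)x^4 - (640/9)x^3 - (2425/27)x^2 - (4040/81)x - 1936/243

the image equals g(x) = -4x^5 - (80/3)x^4 - (640/9)x^3 - (2425/27)x^2 - (4040/81)x - 1936/243


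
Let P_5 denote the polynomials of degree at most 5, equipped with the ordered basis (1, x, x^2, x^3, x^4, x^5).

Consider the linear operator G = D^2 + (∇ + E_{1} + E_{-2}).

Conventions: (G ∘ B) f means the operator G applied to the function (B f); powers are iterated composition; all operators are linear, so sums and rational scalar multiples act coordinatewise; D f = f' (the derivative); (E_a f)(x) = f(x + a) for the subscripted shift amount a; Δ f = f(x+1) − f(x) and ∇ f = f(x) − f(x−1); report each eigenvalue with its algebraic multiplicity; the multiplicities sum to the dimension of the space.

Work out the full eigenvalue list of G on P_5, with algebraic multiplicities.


image of 1: 2
image of x: 2x
image of x^2: 2x^2 + 6
image of x^3: 2x^3 + 18x - 6
image of x^4: 2x^4 + 36x^2 - 24x + 16
image of x^5: 2x^5 + 60x^3 - 60x^2 + 80x - 30
the matrix is upper triangular; its diagonal is (2, 2, 2, 2, 2, 2)
for a triangular matrix the eigenvalues are the diagonal entries, with algebraic multiplicity their repetition count

λ = 2 (multiplicity 6)


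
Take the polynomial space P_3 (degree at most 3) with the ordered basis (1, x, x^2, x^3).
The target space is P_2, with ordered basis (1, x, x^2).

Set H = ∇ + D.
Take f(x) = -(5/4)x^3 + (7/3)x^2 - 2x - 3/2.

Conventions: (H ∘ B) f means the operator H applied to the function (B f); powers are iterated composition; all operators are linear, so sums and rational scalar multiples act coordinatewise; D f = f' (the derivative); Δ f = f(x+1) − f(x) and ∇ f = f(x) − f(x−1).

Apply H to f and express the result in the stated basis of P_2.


g(x) = -(15/2)x^2 + (157/12)x - 91/12

∇ f = -(15/4)x^2 + (101/12)x - 67/12
D f = -(15/4)x^2 + (14/3)x - 2
(∇ + D) f = -(15/2)x^2 + (157/12)x - 91/12


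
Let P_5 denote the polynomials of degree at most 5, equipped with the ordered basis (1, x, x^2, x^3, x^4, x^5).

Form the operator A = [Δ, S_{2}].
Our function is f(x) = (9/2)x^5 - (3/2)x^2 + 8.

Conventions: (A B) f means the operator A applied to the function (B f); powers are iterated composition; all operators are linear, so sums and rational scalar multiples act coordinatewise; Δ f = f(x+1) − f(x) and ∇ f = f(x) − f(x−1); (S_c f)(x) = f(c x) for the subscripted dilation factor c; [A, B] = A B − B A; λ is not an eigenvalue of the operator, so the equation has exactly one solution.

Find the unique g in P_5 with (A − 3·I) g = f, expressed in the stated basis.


write g with unknown coordinates in the stated basis and equate coefficients in (A − 3·I) g = f
solving from the highest basis element down gives g = -(3/2)x^5 - 40x^4 - (1640/3)x^3 - (19717/6)x^2 - (76349/9)x - 205406/27
check: A g = -120x^4 - 1640x^3 - 9860x^2 - (76349/3)x - 205334/9
so A g − 3·g = (9/2)x^5 - (3/2)x^2 + 8 = f ✓

the result is g(x) = -(3/2)x^5 - 40x^4 - (1640/3)x^3 - (19717/6)x^2 - (76349/9)x - 205406/27


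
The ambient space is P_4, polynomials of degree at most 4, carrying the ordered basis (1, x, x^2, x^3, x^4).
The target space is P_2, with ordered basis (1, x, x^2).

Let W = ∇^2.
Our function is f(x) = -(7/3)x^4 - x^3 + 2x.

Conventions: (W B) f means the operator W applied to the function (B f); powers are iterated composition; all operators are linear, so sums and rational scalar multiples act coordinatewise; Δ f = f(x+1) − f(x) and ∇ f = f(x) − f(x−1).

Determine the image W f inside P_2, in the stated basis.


the result is g(x) = -28x^2 + 50x - 80/3

∇ f = -(28/3)x^3 + 11x^2 - (19/3)x + 10/3
∇ ∇ f = -28x^2 + 50x - 80/3


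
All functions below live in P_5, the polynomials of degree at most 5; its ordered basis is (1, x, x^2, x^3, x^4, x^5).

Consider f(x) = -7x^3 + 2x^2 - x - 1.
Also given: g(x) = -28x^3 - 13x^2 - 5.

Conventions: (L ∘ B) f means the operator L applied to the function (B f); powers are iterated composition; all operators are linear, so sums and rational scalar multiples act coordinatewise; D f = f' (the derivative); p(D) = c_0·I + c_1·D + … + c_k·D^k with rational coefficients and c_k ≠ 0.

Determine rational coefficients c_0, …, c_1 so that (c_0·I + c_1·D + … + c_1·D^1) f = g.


c_0 = 4, c_1 = 1

D^0 f = -7x^3 + 2x^2 - x - 1
D^1 f = -21x^2 + 4x - 1
matching coefficients of g against c_0 f + c_1 Df + … from the top degree down determines the c_i
solution: c_0 = 4, c_1 = 1


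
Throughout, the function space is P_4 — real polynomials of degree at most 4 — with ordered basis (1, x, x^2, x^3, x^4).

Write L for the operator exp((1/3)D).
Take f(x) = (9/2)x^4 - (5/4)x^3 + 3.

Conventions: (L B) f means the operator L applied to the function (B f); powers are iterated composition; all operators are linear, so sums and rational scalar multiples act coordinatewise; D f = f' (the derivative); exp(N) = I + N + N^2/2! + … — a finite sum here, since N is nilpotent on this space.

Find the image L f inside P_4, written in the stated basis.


the image equals g(x) = (9/2)x^4 + (19/4)x^3 + (7/4)x^2 + (1/4)x + 325/108

order-1 term: 6x^3 - (5/4)x^2
order-2 term: 3x^2 - (5/12)x
order-3 term: (2/3)x - 5/108
order-4 term: 1/18
the series for exp((1/3)D) f terminates at order 4
exp((1/3)D) f = (9/2)x^4 + (19/4)x^3 + (7/4)x^2 + (1/4)x + 325/108


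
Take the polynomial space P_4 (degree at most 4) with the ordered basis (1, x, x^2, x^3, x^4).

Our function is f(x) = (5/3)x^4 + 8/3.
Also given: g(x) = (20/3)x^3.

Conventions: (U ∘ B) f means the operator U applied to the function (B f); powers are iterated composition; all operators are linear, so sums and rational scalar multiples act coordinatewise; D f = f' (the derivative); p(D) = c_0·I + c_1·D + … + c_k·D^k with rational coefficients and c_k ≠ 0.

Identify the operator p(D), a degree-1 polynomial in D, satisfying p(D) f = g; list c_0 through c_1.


D^0 f = (5/3)x^4 + 8/3
D^1 f = (20/3)x^3
matching coefficients of g against c_0 f + c_1 Df + … from the top degree down determines the c_i
solution: c_0 = 0, c_1 = 1

c_0 = 0, c_1 = 1


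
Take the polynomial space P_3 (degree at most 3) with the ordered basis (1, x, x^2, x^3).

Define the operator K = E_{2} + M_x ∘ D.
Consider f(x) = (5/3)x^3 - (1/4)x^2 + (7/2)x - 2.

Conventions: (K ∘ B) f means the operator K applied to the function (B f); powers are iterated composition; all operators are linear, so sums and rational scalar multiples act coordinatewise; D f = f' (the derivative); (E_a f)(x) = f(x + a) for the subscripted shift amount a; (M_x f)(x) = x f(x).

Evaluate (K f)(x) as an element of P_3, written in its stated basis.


g(x) = (20/3)x^3 + (37/4)x^2 + 26x + 52/3

E_{2} f = (5/3)x^3 + (39/4)x^2 + (45/2)x + 52/3
D f = 5x^2 - (1/2)x + 7/2
M_x D f = 5x^3 - (1/2)x^2 + (7/2)x
(E_{2} + M_x ∘ D) f = (20/3)x^3 + (37/4)x^2 + 26x + 52/3


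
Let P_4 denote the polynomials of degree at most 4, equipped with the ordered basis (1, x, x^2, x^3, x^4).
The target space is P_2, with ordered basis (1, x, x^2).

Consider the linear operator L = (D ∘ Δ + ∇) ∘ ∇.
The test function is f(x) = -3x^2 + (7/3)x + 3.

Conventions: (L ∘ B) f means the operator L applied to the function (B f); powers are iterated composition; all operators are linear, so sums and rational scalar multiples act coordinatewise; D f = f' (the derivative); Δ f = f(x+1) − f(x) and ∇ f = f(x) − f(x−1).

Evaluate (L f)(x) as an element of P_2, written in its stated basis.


∇ f = -6x + 16/3
Δ ∇ f = -6
D Δ ∇ f = 0
∇ ∇ f = -6
(D ∘ Δ + ∇) ∇ f = -6

g(x) = -6


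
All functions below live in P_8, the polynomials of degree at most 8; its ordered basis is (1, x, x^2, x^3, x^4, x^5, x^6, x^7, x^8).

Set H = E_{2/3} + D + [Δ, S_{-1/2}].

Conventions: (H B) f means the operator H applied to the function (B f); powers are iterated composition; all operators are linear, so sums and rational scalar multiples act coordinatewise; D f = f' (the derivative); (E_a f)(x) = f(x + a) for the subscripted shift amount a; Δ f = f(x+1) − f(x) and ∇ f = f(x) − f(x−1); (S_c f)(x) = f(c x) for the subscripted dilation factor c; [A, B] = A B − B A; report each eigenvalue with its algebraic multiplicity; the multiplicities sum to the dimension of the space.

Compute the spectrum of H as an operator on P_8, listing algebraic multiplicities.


image of 1: 1
image of x: x + 1/6
image of x^2: x^2 + (29/6)x - 11/36
image of x^3: x^3 + (31/8)x^2 + (59/24)x - 179/216
image of x^4: x^4 + (89/12)x^3 + (37/24)x^2 + (371/108)x - 959/1296
image of x^5: x^5 + (755/96)x^4 + (775/144)x^3 + (65/432)x^2 + (8635/2592)x - 6995/7776
image of x^6: x^6 + (329/32)x^5 + (1145/192)x^4 + (3775/432)x^3 - (955/1728)x^2 + (10067/2592)x - 41831/46656
image of x^7: x^7 + (4417/384)x^6 + (3773/384)x^5 + (27335/3456)x^4 + (114205/10368)x^3 - (27461/10368)x^2 + (378833/93312)x - 265739/279936
image of x^8: x^8 + (1289/96)x^7 + (6979/576)x^6 + (16037/864)x^5 + (100835/10368)x^4 + (113477/7776)x^3 - (206801/46656)x^2 + (314891/69984)x - 1607519/1679616
the matrix is upper triangular; its diagonal is (1, 1, 1, 1, 1, 1, 1, 1, 1)
for a triangular matrix the eigenvalues are the diagonal entries, with algebraic multiplicity their repetition count

λ = 1 (multiplicity 9)


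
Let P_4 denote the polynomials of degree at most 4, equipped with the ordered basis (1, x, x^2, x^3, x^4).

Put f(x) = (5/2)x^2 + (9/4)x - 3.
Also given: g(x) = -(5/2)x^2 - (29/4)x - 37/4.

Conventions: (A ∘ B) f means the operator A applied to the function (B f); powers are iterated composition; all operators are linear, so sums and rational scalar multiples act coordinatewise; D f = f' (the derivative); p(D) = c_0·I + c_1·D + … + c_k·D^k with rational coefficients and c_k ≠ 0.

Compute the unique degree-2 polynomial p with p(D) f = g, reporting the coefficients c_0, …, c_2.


c_0 = -1, c_1 = -1, c_2 = -2

D^0 f = (5/2)x^2 + (9/4)x - 3
D^1 f = 5x + 9/4
D^2 f = 5
matching coefficients of g against c_0 f + c_1 Df + … from the top degree down determines the c_i
solution: c_0 = -1, c_1 = -1, c_2 = -2


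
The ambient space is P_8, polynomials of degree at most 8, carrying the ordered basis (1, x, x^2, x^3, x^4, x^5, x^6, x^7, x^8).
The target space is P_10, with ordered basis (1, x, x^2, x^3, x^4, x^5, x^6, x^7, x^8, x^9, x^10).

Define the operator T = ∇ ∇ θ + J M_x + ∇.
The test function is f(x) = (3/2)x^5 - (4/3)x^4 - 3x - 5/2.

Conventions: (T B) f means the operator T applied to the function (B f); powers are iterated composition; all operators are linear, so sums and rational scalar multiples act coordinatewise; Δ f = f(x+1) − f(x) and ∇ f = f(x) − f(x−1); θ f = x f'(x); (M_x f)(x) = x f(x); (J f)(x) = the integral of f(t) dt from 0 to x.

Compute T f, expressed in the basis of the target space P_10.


the result is g(x) = (3/14)x^7 - (2/9)x^6 + (15/2)x^4 + (386/3)x^3 - (1969/4)x^2 + (3841/6)x - 1799/6

θ f = (15/2)x^5 - (16/3)x^4 - 3x
∇ θ f = (75/2)x^4 - (289/3)x^3 + 107x^2 - (353/6)x + 59/6
∇ ∇ θ f = 150x^3 - 514x^2 + 653x - 899/3
M_x f = (3/2)x^6 - (4/3)x^5 - 3x^2 - (5/2)x
J M_x f = (3/14)x^7 - (2/9)x^6 - x^3 - (5/4)x^2
∇ f = (15/2)x^4 - (61/3)x^3 + 23x^2 - (77/6)x - 1/6
(∇ ∇ θ + J M_x + ∇) f = (3/14)x^7 - (2/9)x^6 + (15/2)x^4 + (386/3)x^3 - (1969/4)x^2 + (3841/6)x - 1799/6


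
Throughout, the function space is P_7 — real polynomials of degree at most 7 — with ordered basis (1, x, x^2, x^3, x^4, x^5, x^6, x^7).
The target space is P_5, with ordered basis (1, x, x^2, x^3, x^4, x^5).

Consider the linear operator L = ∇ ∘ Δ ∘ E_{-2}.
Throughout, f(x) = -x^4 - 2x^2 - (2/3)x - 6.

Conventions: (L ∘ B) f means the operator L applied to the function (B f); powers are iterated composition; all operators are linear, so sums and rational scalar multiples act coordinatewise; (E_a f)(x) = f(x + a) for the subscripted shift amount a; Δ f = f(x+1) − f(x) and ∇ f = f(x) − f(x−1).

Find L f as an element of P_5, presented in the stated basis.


the result is g(x) = -12x^2 + 48x - 54

E_{-2} f = -x^4 + 8x^3 - 26x^2 + (118/3)x - 86/3
Δ E_{-2} f = -4x^3 + 18x^2 - 32x + 61/3
∇ Δ E_{-2} f = -12x^2 + 48x - 54


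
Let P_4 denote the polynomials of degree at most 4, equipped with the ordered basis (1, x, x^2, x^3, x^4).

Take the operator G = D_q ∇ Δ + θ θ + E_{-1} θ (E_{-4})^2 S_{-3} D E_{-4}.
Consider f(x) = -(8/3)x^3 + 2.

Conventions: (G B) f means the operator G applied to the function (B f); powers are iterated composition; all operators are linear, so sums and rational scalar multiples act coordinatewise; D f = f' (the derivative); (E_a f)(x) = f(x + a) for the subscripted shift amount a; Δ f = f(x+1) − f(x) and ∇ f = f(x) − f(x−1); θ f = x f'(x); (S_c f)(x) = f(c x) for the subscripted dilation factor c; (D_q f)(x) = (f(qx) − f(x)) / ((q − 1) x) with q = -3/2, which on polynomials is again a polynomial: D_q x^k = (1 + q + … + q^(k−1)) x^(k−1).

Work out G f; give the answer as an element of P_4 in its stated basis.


Δ f = -8x^2 - 8x - 8/3
∇ Δ f = -16x
D_q ∇ Δ f = -16
θ f = -8x^3
θ θ f = -24x^3
E_{-4} f = -(8/3)x^3 + 32x^2 - 128x + 518/3
D E_{-4} f = -8x^2 + 64x - 128
S_{-3} D E_{-4} f = -72x^2 - 192x - 128
E_{-4} (S_{-3} D E_{-4}) f = -72x^2 + 384x - 512
E_{-4} E_{-4} (S_{-3} D E_{-4}) f = -72x^2 + 960x - 3200
θ (E_{-4})^2 (S_{-3} D E_{-4}) f = -144x^2 + 960x
E_{-1} θ (E_{-4})^2 (S_{-3} D E_{-4}) f = -144x^2 + 1248x - 1104
(D_q ∇ Δ + θ θ + E_{-1} θ (E_{-4})^2 S_{-3} D E_{-4}) f = -24x^3 - 144x^2 + 1248x - 1120

the result is g(x) = -24x^3 - 144x^2 + 1248x - 1120


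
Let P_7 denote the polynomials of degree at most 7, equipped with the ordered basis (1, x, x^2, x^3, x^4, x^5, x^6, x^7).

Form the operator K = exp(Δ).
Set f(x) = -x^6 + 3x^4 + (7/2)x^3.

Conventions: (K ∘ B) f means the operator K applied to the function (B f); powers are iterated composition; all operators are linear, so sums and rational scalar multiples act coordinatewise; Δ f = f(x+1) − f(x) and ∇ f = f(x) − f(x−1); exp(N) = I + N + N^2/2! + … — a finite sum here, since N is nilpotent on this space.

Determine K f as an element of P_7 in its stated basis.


order-1 term: -6x^5 - 15x^4 - 8x^3 + (27/2)x^2 + (33/2)x + 11/2
order-2 term: -15x^4 - 60x^3 - 87x^2 - (87/2)x + 1/2
order-3 term: -20x^3 - 90x^2 - 138x - 137/2
order-4 term: -15x^2 - 60x - 62
order-5 term: -6x - 15
order-6 term: -1
the series for exp(Δ) f terminates at order 6
exp(Δ) f = -x^6 - 6x^5 - 27x^4 - (169/2)x^3 - (357/2)x^2 - 231x - 281/2

the image equals g(x) = -x^6 - 6x^5 - 27x^4 - (169/2)x^3 - (357/2)x^2 - 231x - 281/2


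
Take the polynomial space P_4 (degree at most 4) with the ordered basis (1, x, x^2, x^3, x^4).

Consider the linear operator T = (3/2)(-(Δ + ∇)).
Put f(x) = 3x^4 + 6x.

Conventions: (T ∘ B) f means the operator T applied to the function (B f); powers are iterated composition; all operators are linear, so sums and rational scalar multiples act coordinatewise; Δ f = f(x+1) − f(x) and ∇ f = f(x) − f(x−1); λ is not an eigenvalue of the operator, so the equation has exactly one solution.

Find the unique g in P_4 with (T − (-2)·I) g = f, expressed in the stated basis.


g(x) = (3/2)x^4 + 9x^3 + (81/2)x^2 + (267/2)x + 855/4

write g with unknown coordinates in the stated basis and equate coefficients in (T − (-2)·I) g = f
solving from the highest basis element down gives g = (3/2)x^4 + 9x^3 + (81/2)x^2 + (267/2)x + 855/4
check: T g = -18x^3 - 81x^2 - 261x - 855/2
so T g − (-2)·g = 3x^4 + 6x = f ✓


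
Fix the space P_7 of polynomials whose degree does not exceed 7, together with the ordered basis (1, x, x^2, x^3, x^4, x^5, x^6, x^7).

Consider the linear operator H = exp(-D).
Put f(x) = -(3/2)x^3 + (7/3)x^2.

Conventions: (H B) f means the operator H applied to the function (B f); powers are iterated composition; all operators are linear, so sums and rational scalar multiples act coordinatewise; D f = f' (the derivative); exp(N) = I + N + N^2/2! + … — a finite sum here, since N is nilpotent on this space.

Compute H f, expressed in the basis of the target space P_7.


g(x) = -(3/2)x^3 + (41/6)x^2 - (55/6)x + 23/6

order-1 term: (9/2)x^2 - (14/3)x
order-2 term: -(9/2)x + 7/3
order-3 term: 3/2
the series for exp(-D) f terminates at order 3
exp(-D) f = -(3/2)x^3 + (41/6)x^2 - (55/6)x + 23/6


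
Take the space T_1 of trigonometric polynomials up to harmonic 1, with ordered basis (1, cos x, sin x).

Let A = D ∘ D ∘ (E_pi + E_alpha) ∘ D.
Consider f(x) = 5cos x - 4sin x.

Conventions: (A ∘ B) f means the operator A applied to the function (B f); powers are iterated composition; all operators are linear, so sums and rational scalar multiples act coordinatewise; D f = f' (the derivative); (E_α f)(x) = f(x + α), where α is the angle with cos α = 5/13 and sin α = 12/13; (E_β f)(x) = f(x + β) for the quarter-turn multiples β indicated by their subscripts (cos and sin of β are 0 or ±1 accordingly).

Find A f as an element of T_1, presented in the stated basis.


D f = -4cos x - 5sin x
E_pi D f = 4cos x + 5sin x
E_alpha D f = -(80/13)cos x + (23/13)sin x
(E_pi + E_alpha) D f = -(28/13)cos x + (88/13)sin x
D (E_pi + E_alpha) D f = (88/13)cos x + (28/13)sin x
D D (E_pi + E_alpha) D f = (28/13)cos x - (88/13)sin x

the image equals g(x) = (28/13)cos x - (88/13)sin x


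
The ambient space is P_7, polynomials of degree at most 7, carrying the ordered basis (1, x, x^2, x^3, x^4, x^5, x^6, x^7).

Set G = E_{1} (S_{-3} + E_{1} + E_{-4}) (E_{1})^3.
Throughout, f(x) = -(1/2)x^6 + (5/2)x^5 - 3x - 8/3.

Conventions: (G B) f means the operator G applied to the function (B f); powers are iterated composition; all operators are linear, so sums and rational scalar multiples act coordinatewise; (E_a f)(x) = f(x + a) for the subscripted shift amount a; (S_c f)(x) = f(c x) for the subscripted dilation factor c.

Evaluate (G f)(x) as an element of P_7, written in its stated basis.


g(x) = -(731/2)x^6 - (1235/2)x^5 - 125x^4 - 625x^3 - (3125/2)x^2 - (3119/2)x - 23

E_{1} f = -(1/2)x^6 - (1/2)x^5 + 5x^4 + 15x^3 + (35/2)x^2 + (13/2)x - 11/3
E_{1} E_{1} f = -(1/2)x^6 - (7/2)x^5 - 5x^4 + 20x^3 + 80x^2 + 101x + 118/3
E_{1} E_{1} E_{1} f = -(1/2)x^6 - (13/2)x^5 - 30x^4 - 45x^3 + (135/2)x^2 + (561/2)x + 694/3
S_{-3} (E_{1})^3 f = -(729/2)x^6 + (3159/2)x^5 - 2430x^4 + 1215x^3 + (1215/2)x^2 - (1683/2)x + 694/3
E_{1} (E_{1})^3 f = -(1/2)x^6 - (19/2)x^5 - 70x^4 - 240x^3 - 320x^2 + 125x + 1492/3
E_{-4} (E_{1})^3 f = -(1/2)x^6 + (11/2)x^5 - 20x^4 + 35x^3 - (65/2)x^2 + (25/2)x - 8/3
(S_{-3} + E_{1} + E_{-4}) (E_{1})^3 f = -(731/2)x^6 + (3151/2)x^5 - 2520x^4 + 1010x^3 + 255x^2 - 704x + 726
E_{1} (S_{-3} + E_{1} + E_{-4}) (E_{1})^3 f = -(731/2)x^6 - (1235/2)x^5 - 125x^4 - 625x^3 - (3125/2)x^2 - (3119/2)x - 23


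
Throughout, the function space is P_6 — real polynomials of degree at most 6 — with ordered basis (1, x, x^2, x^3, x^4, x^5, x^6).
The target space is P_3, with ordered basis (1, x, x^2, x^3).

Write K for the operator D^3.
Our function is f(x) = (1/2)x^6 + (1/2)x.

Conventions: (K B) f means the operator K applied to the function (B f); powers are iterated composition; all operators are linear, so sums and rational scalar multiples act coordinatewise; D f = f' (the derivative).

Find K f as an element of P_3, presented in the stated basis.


D f = 3x^5 + 1/2
D D f = 15x^4
D D D f = 60x^3

the result is g(x) = 60x^3


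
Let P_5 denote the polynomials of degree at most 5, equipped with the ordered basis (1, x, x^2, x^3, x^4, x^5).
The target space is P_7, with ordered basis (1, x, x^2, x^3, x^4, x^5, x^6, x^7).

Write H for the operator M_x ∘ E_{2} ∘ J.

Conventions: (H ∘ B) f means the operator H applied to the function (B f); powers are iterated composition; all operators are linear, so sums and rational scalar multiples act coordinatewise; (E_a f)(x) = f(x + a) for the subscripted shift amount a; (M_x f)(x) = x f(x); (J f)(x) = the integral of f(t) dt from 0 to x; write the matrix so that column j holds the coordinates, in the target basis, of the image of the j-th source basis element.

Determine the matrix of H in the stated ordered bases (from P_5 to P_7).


the matrix is [[0, 0, 0, 0, 0, 0]; [2, 2, 8/3, 4, 32/5, 32/3]; [1, 2, 4, 8, 16, 32]; [0, 1/2, 2, 6, 16, 40]; [0, 0, 1/3, 2, 8, 80/3]; [0, 0, 0, 1/4, 2, 10]; [0, 0, 0, 0, 1/5, 2]; [0, 0, 0, 0, 0, 1/6]] (rows listed top to bottom)

image of 1: x^2 + 2x
image of x: (1/2)x^3 + 2x^2 + 2x
image of x^2: (1/3)x^4 + 2x^3 + 4x^2 + (8/3)x
image of x^3: (1/4)x^5 + 2x^4 + 6x^3 + 8x^2 + 4x
image of x^4: (1/5)x^6 + 2x^5 + 8x^4 + 16x^3 + 16x^2 + (32/5)x
image of x^5: (1/6)x^7 + 2x^6 + 10x^5 + (80/3)x^4 + 40x^3 + 32x^2 + (32/3)x
each image's coordinates form column j of the matrix


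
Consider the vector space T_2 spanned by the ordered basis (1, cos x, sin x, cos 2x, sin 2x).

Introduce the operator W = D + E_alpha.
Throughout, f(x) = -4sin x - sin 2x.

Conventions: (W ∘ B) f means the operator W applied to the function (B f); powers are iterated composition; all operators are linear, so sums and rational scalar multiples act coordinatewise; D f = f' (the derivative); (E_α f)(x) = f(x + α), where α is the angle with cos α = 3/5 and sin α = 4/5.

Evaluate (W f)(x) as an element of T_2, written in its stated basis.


g(x) = -(36/5)cos x - (12/5)sin x - (74/25)cos 2x + (7/25)sin 2x

D f = -4cos x - 2cos 2x
E_alpha f = -(16/5)cos x - (12/5)sin x - (24/25)cos 2x + (7/25)sin 2x
(D + E_alpha) f = -(36/5)cos x - (12/5)sin x - (74/25)cos 2x + (7/25)sin 2x


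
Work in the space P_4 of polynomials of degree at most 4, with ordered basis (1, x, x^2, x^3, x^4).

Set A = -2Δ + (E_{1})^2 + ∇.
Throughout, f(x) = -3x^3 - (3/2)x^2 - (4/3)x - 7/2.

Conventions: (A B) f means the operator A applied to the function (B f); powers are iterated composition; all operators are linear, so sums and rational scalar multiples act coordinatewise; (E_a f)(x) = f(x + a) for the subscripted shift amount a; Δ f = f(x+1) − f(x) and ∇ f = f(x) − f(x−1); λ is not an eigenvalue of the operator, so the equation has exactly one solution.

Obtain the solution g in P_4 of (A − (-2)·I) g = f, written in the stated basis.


the image equals g(x) = -x^3 + (1/2)x^2 + (2/9)x + 25/27

write g with unknown coordinates in the stated basis and equate coefficients in (A − (-2)·I) g = f
solving from the highest basis element down gives g = -x^3 + (1/2)x^2 + (2/9)x + 25/27
check: A g = -x^3 - (5/2)x^2 - (16/9)x - 289/54
so A g − (-2)·g = -3x^3 - (3/2)x^2 - (4/3)x - 7/2 = f ✓


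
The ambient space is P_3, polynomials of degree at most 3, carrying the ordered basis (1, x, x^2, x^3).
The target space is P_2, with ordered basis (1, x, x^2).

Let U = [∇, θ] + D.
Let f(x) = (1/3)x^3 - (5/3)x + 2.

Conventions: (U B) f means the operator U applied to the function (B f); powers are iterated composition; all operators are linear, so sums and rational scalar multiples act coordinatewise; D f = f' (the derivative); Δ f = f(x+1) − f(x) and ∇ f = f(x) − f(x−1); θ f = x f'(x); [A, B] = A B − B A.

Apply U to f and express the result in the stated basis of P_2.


θ f = x^3 - (5/3)x
∇ θ f = 3x^2 - 3x - 2/3
∇ f = x^2 - x - 4/3
θ ∇ f = 2x^2 - x
[∇, θ] f = x^2 - 2x - 2/3
D f = x^2 - 5/3
([∇, θ] + D) f = 2x^2 - 2x - 7/3

the image equals g(x) = 2x^2 - 2x - 7/3


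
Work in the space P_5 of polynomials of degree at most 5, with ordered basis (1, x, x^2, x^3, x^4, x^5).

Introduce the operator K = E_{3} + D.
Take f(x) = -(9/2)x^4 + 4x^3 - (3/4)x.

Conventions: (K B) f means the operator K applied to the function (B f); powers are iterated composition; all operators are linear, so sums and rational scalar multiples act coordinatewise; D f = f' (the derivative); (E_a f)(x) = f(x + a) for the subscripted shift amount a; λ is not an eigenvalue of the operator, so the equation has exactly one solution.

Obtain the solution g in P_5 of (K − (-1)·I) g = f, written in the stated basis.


write g with unknown coordinates in the stated basis and equate coefficients in (K − (-1)·I) g = f
solving from the highest basis element down gives g = -(9/4)x^4 + 20x^3 - (237/4)x^2 + (705/8)x - 177/2
check: K g = -(9/4)x^4 - 16x^3 + (237/4)x^2 - (711/8)x + 177/2
so K g − (-1)·g = -(9/2)x^4 + 4x^3 - (3/4)x = f ✓

the result is g(x) = -(9/4)x^4 + 20x^3 - (237/4)x^2 + (705/8)x - 177/2


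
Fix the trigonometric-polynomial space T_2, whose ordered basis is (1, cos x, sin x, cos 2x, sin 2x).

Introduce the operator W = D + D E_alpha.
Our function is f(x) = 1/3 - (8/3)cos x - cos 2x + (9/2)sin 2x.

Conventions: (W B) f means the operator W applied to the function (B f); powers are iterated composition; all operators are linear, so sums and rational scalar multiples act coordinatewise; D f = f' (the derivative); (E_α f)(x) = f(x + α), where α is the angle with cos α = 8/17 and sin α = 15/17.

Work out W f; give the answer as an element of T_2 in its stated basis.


D f = (8/3)sin x + 9cos 2x + 2sin 2x
E_alpha f = 1/3 - (64/51)cos x + (40/17)sin x + (73/17)cos 2x - (57/34)sin 2x
D E_alpha f = (40/17)cos x + (64/51)sin x - (57/17)cos 2x - (146/17)sin 2x
(D + D E_alpha) f = (40/17)cos x + (200/51)sin x + (96/17)cos 2x - (112/17)sin 2x

g(x) = (40/17)cos x + (200/51)sin x + (96/17)cos 2x - (112/17)sin 2x


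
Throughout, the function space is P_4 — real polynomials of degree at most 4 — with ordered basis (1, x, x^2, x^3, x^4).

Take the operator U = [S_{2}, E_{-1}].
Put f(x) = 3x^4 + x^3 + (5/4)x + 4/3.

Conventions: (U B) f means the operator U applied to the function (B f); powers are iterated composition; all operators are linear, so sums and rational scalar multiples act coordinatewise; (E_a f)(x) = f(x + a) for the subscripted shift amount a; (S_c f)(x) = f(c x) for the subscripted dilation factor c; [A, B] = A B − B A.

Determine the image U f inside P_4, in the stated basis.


the result is g(x) = 96x^3 - 204x^2 + 150x - 147/4

E_{-1} f = 3x^4 - 11x^3 + 15x^2 - (31/4)x + 25/12
S_{2} E_{-1} f = 48x^4 - 88x^3 + 60x^2 - (31/2)x + 25/12
S_{2} f = 48x^4 + 8x^3 + (5/2)x + 4/3
E_{-1} S_{2} f = 48x^4 - 184x^3 + 264x^2 - (331/2)x + 233/6
[S_{2}, E_{-1}] f = 96x^3 - 204x^2 + 150x - 147/4


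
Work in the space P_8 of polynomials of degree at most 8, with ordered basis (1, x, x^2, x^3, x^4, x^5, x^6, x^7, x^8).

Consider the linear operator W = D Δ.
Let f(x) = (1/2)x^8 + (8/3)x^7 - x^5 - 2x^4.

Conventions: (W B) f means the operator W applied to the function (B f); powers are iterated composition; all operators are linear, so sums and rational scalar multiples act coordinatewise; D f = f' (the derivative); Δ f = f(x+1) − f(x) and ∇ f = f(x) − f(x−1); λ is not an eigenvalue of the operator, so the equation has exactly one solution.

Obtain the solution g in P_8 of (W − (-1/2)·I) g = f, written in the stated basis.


the image equals g(x) = x^8 + (16/3)x^7 - 112x^6 - 786x^5 + 5036x^4 + (128480/3)x^3 - 61720x^2 - 597184x - 123764/3

write g with unknown coordinates in the stated basis and equate coefficients in (W − (-1/2)·I) g = f
solving from the highest basis element down gives g = x^8 + (16/3)x^7 - 112x^6 - 786x^5 + 5036x^4 + (128480/3)x^3 - 61720x^2 - 597184x - 123764/3
check: W g = 56x^6 + 392x^5 - 2520x^4 - (64240/3)x^3 + 30860x^2 + 298592x + 61882/3
so W g − (-1/2)·g = (1/2)x^8 + (8/3)x^7 - x^5 - 2x^4 = f ✓


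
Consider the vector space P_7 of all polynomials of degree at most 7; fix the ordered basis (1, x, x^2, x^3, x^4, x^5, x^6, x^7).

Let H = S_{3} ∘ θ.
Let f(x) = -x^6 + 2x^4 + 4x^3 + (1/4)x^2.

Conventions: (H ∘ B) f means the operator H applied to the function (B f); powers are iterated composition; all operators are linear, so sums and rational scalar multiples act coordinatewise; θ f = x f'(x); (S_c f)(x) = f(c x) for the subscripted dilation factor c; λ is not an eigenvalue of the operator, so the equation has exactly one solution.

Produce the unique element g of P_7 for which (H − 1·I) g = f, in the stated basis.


g(x) = -(1/4373)x^6 + (2/323)x^4 + (1/20)x^3 + (1/68)x^2

write g with unknown coordinates in the stated basis and equate coefficients in (H − 1·I) g = f
solving from the highest basis element down gives g = -(1/4373)x^6 + (2/323)x^4 + (1/20)x^3 + (1/68)x^2
check: H g = -(4374/4373)x^6 + (648/323)x^4 + (81/20)x^3 + (9/34)x^2
so H g − 1·g = -x^6 + 2x^4 + 4x^3 + (1/4)x^2 = f ✓


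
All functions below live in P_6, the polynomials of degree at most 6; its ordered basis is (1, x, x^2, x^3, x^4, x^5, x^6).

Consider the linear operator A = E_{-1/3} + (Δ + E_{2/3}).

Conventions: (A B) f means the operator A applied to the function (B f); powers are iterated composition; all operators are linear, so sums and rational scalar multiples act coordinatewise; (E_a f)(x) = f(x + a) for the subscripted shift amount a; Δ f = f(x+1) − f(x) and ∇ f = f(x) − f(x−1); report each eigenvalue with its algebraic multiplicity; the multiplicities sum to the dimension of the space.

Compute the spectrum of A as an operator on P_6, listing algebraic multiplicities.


image of 1: 2
image of x: 2x + 4/3
image of x^2: 2x^2 + (8/3)x + 14/9
image of x^3: 2x^3 + 4x^2 + (14/3)x + 34/27
image of x^4: 2x^4 + (16/3)x^3 + (28/3)x^2 + (136/27)x + 98/81
image of x^5: 2x^5 + (20/3)x^4 + (140/9)x^3 + (340/27)x^2 + (490/81)x + 274/243
image of x^6: 2x^6 + 8x^5 + (70/3)x^4 + (680/27)x^3 + (490/27)x^2 + (548/81)x + 794/729
the matrix is upper triangular; its diagonal is (2, 2, 2, 2, 2, 2, 2)
for a triangular matrix the eigenvalues are the diagonal entries, with algebraic multiplicity their repetition count

λ = 2 (multiplicity 7)


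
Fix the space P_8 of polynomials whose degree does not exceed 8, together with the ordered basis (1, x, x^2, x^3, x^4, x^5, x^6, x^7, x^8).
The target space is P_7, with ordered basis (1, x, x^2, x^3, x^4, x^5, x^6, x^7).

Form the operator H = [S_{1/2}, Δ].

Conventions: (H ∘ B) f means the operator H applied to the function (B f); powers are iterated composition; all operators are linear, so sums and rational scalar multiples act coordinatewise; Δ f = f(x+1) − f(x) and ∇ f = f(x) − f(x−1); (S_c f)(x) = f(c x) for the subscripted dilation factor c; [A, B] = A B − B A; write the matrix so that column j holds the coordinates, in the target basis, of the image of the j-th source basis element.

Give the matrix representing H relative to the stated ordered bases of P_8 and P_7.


image of 1: 0
image of x: 1/2
image of x^2: (1/2)x + 3/4
image of x^3: (3/8)x^2 + (9/8)x + 7/8
image of x^4: (1/4)x^3 + (9/8)x^2 + (7/4)x + 15/16
image of x^5: (5/32)x^4 + (15/16)x^3 + (35/16)x^2 + (75/32)x + 31/32
image of x^6: (3/32)x^5 + (45/64)x^4 + (35/16)x^3 + (225/64)x^2 + (93/32)x + 63/64
image of x^7: (7/128)x^6 + (63/128)x^5 + (245/128)x^4 + (525/128)x^3 + (651/128)x^2 + (441/128)x + 127/128
image of x^8: (1/32)x^7 + (21/64)x^6 + (49/32)x^5 + (525/128)x^4 + (217/32)x^3 + (441/64)x^2 + (127/32)x + 255/256
each image's coordinates form column j of the matrix

the matrix is [[0, 1/2, 3/4, 7/8, 15/16, 31/32, 63/64, 127/128, 255/256]; [0, 0, 1/2, 9/8, 7/4, 75/32, 93/32, 441/128, 127/32]; [0, 0, 0, 3/8, 9/8, 35/16, 225/64, 651/128, 441/64]; [0, 0, 0, 0, 1/4, 15/16, 35/16, 525/128, 217/32]; [0, 0, 0, 0, 0, 5/32, 45/64, 245/128, 525/128]; [0, 0, 0, 0, 0, 0, 3/32, 63/128, 49/32]; [0, 0, 0, 0, 0, 0, 0, 7/128, 21/64]; [0, 0, 0, 0, 0, 0, 0, 0, 1/32]] (rows listed top to bottom)
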